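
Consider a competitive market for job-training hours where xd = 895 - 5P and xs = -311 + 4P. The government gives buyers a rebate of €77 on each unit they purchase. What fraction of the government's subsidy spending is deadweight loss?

DWL / government spending = 154/713

Pre-subsidy: 895 - 5P = -311 + 4P gives P* = 134, x* = 225.
With the rebate, buyers effectively pay Pb = Ps − 77, where Ps is the price sellers receive.
Demand in terms of Ps becomes xd = 895 − 5(Ps − 77) = 1280 - 5Ps. Setting this equal to supply: 1280 - 5Ps = -311 + 4Ps, so Ps = 1591/9.
Buyers pay Pb = 1591/9 − 77 = 898/9; x' = -311 + 4·(1591/9) = 3565/9.
ΔCS = ½(225 + 3565/9)(134 − 898/9) = 860860/81; ΔPS = ½(225 + 3565/9)(1591/9 − 134) = 1076075/81.
Government spending = 77 × 3565/9 = 274505/9.
DWL = ½ × 77 × (3565/9 − 225) = 59290/9; fraction = (59290/9) / (274505/9) = 154/713.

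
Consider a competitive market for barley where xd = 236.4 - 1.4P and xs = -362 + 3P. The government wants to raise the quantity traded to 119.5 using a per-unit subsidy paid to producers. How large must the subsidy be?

At x = 119.5, invert demand for the buyer price: Pb = (236.4 − 119.5)/1.4 = 83.5; invert supply for the seller price: Ps = (119.5 − (-362))/3 = 160.5.
The subsidy must fill the gap: s = Ps − Pb = 160.5 − 83.5 = 77.

Required subsidy s = 77 per unit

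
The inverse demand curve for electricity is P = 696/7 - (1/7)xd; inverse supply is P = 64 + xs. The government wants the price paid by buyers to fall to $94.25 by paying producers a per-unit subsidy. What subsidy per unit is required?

At a buyer price of 94.25, quantity demanded is 696 − 7·94.25 = 36.25.
Sellers supply 36.25 only when they receive Ps = 64 + 1·36.25 = 100.25.
s = Ps − Pb = 100.25 − 94.25 = 6.

Required subsidy s = $6 per unit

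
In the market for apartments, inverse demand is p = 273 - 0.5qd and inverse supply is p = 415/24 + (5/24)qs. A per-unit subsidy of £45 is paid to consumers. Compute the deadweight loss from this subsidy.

Pre-subsidy: 273 - 0.5q = 415/24 + (5/24)q gives q* = 361 and p* = 92.5.
With the rebate, buyers effectively pay pb = ps − 45, where ps is the price sellers receive.
On the curves, pb = 273 - 0.5q and ps = 415/24 + (5/24)q; the wedge ps − pb = 45 gives 415/24 + (5/24)q − (273 - 0.5q) = 45, so q' = 7217/17.
Then pb = 273 − 0.5·(7217/17) = 2065/34 and ps = 415/24 + (5/24)·(7217/17) = 3595/34.
The subsidy expands output by 7217/17 − 361 = 1080/17 past the efficient level; on those units the gap between marginal cost and willingness to pay runs from 0 up to 45.
DWL = ½ × 45 × 1080/17 = 24300/17.

Deadweight loss = 24300/17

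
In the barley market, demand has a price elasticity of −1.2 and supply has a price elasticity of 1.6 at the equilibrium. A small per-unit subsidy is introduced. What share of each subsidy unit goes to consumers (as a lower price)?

Consumer share = 4/7

For a small subsidy around the equilibrium, the benefit split depends on the relative slopes, which at a point are proportional to the elasticities.
Buyer share = εs/(εs + |εd|) = 1.6/(1.6 + 1.2) = 4/7; seller share = |εd|/(εs + |εd|) = 3/7.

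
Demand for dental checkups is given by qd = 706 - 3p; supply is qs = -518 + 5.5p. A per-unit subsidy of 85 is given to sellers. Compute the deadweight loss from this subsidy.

Pre-subsidy: 706 - 3p = -518 + 5.5p gives p* = 144, q* = 274.
With the subsidy, sellers receive ps = pb + 85 for each unit, where pb is the price buyers pay.
Supply in terms of pb becomes qs = -518 + 5.5(pb + 85) = -50.5 + 5.5pb. Setting this equal to demand: 706 - 3pb = -50.5 + 5.5pb, so pb = 89.
Sellers receive ps = 89 + 85 = 174; q' = 706 − 3·89 = 439.
The subsidy expands output by 439 − 274 = 165 past the efficient level; on those units the gap between marginal cost and willingness to pay runs from 0 up to 85.
DWL = ½ × 85 × 165 = 7012.5.

Deadweight loss = 7012.5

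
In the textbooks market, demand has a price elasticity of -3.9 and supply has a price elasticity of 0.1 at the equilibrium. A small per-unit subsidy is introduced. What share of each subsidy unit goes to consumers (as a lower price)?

For a small subsidy around the equilibrium, the benefit split depends on the relative slopes, which at a point are proportional to the elasticities.
Buyer share = εs/(εs + |εd|) = 0.1/(0.1 + 3.9) = 0.025; seller share = |εd|/(εs + |εd|) = 0.975.

Consumer share = 0.025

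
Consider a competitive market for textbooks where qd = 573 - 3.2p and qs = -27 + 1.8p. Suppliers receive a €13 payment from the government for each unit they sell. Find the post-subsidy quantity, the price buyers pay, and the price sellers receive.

q' = 203.976; buyers pay €115.32; sellers receive €128.32

Pre-subsidy: 573 - 3.2p = -27 + 1.8p gives p* = 120, q* = 189.
With the subsidy, sellers receive ps = pb + 13 for each unit, where pb is the price buyers pay.
Supply in terms of pb becomes qs = -27 + 1.8(pb + 13) = -3.6 + 1.8pb. Setting this equal to demand: 573 - 3.2pb = -3.6 + 1.8pb, so pb = 115.32.
Sellers receive ps = 115.32 + 13 = 128.32; q' = 573 − 3.2·115.32 = 203.976.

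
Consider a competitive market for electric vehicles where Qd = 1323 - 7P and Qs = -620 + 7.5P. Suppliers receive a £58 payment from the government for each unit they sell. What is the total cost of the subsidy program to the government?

Government cost = £34510

Pre-subsidy: 1323 - 7P = -620 + 7.5P gives P* = 134, Q* = 385.
With the subsidy, sellers receive Ps = Pb + 58 for each unit, where Pb is the price buyers pay.
Supply in terms of Pb becomes Qs = -620 + 7.5(Pb + 58) = -185 + 7.5Pb. Setting this equal to demand: 1323 - 7Pb = -185 + 7.5Pb, so Pb = 104.
Sellers receive Ps = 104 + 58 = 162; Q' = 1323 − 7·104 = 595.
Government outlay = subsidy × quantity = 58 × 595 = 34510.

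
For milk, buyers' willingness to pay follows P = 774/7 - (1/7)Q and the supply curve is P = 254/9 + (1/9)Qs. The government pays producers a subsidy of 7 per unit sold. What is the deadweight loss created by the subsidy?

Deadweight loss = 96.46875

Pre-subsidy: 774/7 - (1/7)Q = 254/9 + (1/9)Q gives Q* = 324.25 and P* = 64.25.
With the subsidy, sellers receive Ps = Pb + 7 for each unit, where Pb is the price buyers pay.
On the curves, Pb = 774/7 - (1/7)Q and Ps = 254/9 + (1/9)Q; the wedge Ps − Pb = 7 gives 254/9 + (1/9)Q − (774/7 - (1/7)Q) = 7, so Q' = 351.8125.
Then Pb = 774/7 − (1/7)·351.8125 = 60.3125 and Ps = 254/9 + (1/9)·351.8125 = 67.3125.
The subsidy expands output by 351.8125 − 324.25 = 27.5625 past the efficient level; on those units the gap between marginal cost and willingness to pay runs from 0 up to 7.
DWL = ½ × 7 × 27.5625 = 96.46875.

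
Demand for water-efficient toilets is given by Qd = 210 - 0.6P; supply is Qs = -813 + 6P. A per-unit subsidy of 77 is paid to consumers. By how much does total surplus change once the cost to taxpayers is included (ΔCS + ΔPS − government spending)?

Net change in total surplus = -1617

Pre-subsidy: 210 - 0.6P = -813 + 6P gives P* = 155, Q* = 117.
With the rebate, buyers effectively pay Pb = Ps − 77, where Ps is the price sellers receive.
Demand in terms of Ps becomes Qd = 210 − 0.6(Ps − 77) = 256.2 - 0.6Ps. Setting this equal to supply: 256.2 - 0.6Ps = -813 + 6Ps, so Ps = 162.
Buyers pay Pb = 162 − 77 = 85; Q' = -813 + 6·162 = 159.
ΔCS = ½(117 + 159)(155 − 85) = 9660; ΔPS = ½(117 + 159)(162 − 155) = 966.
Government spending = 77 × 159 = 12243.
Net change = 9660 + 966 − 12243 = -1617. The loss equals the DWL triangle ½·77·42.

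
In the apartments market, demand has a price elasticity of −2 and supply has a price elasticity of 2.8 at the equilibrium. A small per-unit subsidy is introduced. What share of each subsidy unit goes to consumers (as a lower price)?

Consumer share = 7/12

For a small subsidy around the equilibrium, the benefit split depends on the relative slopes, which at a point are proportional to the elasticities.
Buyer share = εs/(εs + |εd|) = 2.8/(2.8 + 2) = 7/12; seller share = |εd|/(εs + |εd|) = 5/12.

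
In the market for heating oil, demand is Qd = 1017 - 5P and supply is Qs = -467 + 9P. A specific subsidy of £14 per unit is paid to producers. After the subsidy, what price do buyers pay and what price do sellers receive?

Buyers pay £97; sellers receive £111

Pre-subsidy: 1017 - 5P = -467 + 9P gives P* = 106, Q* = 487.
With the subsidy, sellers receive Ps = Pb + 14 for each unit, where Pb is the price buyers pay.
Supply in terms of Pb becomes Qs = -467 + 9(Pb + 14) = -341 + 9Pb. Setting this equal to demand: 1017 - 5Pb = -341 + 9Pb, so Pb = 97.
Sellers receive Ps = 97 + 14 = 111; Q' = 1017 − 5·97 = 532.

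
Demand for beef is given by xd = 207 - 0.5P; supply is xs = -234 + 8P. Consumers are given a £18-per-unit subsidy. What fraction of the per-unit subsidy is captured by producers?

Pre-subsidy: 207 - 0.5P = -234 + 8P gives P* = 882/17, x* = 3078/17.
With the rebate, buyers effectively pay Pb = Ps − 18, where Ps is the price sellers receive.
Demand in terms of Ps becomes xd = 207 − 0.5(Ps − 18) = 216 - 0.5Ps. Setting this equal to supply: 216 - 0.5Ps = -234 + 8Ps, so Ps = 900/17.
Buyers pay Pb = 900/17 − 18 = 594/17; x' = -234 + 8·(900/17) = 3222/17.
Buyers' price falls by P* − Pb = 882/17 − 594/17 = 288/17; sellers' price rises by Ps − P* = 900/17 − 882/17 = 18/17.
So producers capture (18/17)/18 = 1/17 of each unit of subsidy.

Producer share = 1/17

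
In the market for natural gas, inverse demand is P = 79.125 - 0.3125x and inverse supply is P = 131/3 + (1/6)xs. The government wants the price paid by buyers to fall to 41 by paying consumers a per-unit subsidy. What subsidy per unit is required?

At a buyer price of 41, quantity demanded is 253.2 − 3.2·41 = 122.
Sellers supply 122 only when they receive Ps = 131/3 + (1/6)·122 = 64.
s = Ps − Pb = 64 − 41 = 23.

Required subsidy s = 23 per unit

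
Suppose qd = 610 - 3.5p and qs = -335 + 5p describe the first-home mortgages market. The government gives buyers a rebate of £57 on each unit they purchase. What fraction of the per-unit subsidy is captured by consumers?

Consumer share = 10/17

Pre-subsidy: 610 - 3.5p = -335 + 5p gives p* = 1890/17, q* = 3755/17.
With the rebate, buyers effectively pay pb = ps − 57, where ps is the price sellers receive.
Demand in terms of ps becomes qd = 610 − 3.5(ps − 57) = 809.5 - 3.5ps. Setting this equal to supply: 809.5 - 3.5ps = -335 + 5ps, so ps = 2289/17.
Buyers pay pb = 2289/17 − 57 = 1320/17; q' = -335 + 5·(2289/17) = 5750/17.
Buyers' price falls by p* − pb = 1890/17 − 1320/17 = 570/17; sellers' price rises by ps − p* = 2289/17 − 1890/17 = 399/17.
So consumers capture (570/17)/57 = 10/17 of each unit of subsidy.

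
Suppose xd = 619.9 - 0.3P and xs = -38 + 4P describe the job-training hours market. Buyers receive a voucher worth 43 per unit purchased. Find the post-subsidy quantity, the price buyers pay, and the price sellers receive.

Pre-subsidy: 619.9 - 0.3P = -38 + 4P gives P* = 153, x* = 574.
With the rebate, buyers effectively pay Pb = Ps − 43, where Ps is the price sellers receive.
Demand in terms of Ps becomes xd = 619.9 − 0.3(Ps − 43) = 632.8 - 0.3Ps. Setting this equal to supply: 632.8 - 0.3Ps = -38 + 4Ps, so Ps = 156.
Buyers pay Pb = 156 − 43 = 113; x' = -38 + 4·156 = 586.

x' = 586; buyers pay 113; sellers receive 156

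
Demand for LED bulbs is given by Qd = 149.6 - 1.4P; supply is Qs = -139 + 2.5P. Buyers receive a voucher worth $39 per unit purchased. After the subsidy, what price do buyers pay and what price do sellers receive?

Pre-subsidy: 149.6 - 1.4P = -139 + 2.5P gives P* = 74, Q* = 46.
With the rebate, buyers effectively pay Pb = Ps − 39, where Ps is the price sellers receive.
Demand in terms of Ps becomes Qd = 149.6 − 1.4(Ps − 39) = 204.2 - 1.4Ps. Setting this equal to supply: 204.2 - 1.4Ps = -139 + 2.5Ps, so Ps = 88.
Buyers pay Pb = 88 − 39 = 49; Q' = -139 + 2.5·88 = 81.

Buyers pay $49; sellers receive $88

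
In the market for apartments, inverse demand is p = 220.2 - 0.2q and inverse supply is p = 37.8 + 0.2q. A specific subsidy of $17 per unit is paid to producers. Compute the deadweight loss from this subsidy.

Deadweight loss = $361.25

Pre-subsidy: 220.2 - 0.2q = 37.8 + 0.2q gives q* = 456 and p* = 129.
With the subsidy, sellers receive ps = pb + 17 for each unit, where pb is the price buyers pay.
On the curves, pb = 220.2 - 0.2q and ps = 37.8 + 0.2q; the wedge ps − pb = 17 gives 37.8 + 0.2q − (220.2 - 0.2q) = 17, so q' = 498.5.
Then pb = 220.2 − 0.2·498.5 = 120.5 and ps = 37.8 + 0.2·498.5 = 137.5.
The subsidy expands output by 498.5 − 456 = 42.5 past the efficient level; on those units the gap between marginal cost and willingness to pay runs from 0 up to 17.
DWL = ½ × 17 × 42.5 = 361.25.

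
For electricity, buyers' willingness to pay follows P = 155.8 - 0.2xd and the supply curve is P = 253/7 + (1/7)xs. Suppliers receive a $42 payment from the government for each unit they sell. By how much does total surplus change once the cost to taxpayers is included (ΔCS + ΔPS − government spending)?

Pre-subsidy: 155.8 - 0.2x = 253/7 + (1/7)x gives x* = 349 and P* = 86.
With the subsidy, sellers receive Ps = Pb + 42 for each unit, where Pb is the price buyers pay.
On the curves, Pb = 155.8 - 0.2x and Ps = 253/7 + (1/7)x; the wedge Ps − Pb = 42 gives 253/7 + (1/7)x − (155.8 - 0.2x) = 42, so x' = 471.5.
Then Pb = 155.8 − 0.2·471.5 = 61.5 and Ps = 253/7 + (1/7)·471.5 = 103.5.
ΔCS = ½(349 + 471.5)(86 − 61.5) = 10051.125; ΔPS = ½(349 + 471.5)(103.5 − 86) = 7179.375.
Government spending = 42 × 471.5 = 19803.
Net change = 10051.125 + 7179.375 − 19803 = -2572.5. The loss equals the DWL triangle ½·42·122.5.

Net change in total surplus = -$2572.5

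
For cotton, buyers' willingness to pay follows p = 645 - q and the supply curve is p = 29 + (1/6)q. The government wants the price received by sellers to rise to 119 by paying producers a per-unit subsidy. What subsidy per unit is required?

At a seller price of 119, quantity supplied is -174 + 6·119 = 540.
Buyers absorb 540 only when they pay pb = 645 − 1·540 = 105.
s = ps − pb = 119 − 105 = 14.

Required subsidy s = 14 per unit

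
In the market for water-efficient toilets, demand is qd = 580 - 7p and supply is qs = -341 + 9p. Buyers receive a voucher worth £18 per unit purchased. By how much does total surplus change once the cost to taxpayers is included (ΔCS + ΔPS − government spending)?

Pre-subsidy: 580 - 7p = -341 + 9p gives p* = 57.5625, q* = 177.0625.
With the rebate, buyers effectively pay pb = ps − 18, where ps is the price sellers receive.
Demand in terms of ps becomes qd = 580 − 7(ps − 18) = 706 - 7ps. Setting this equal to supply: 706 - 7ps = -341 + 9ps, so ps = 65.4375.
Buyers pay pb = 65.4375 − 18 = 47.4375; q' = -341 + 9·65.4375 = 247.9375.
ΔCS = ½(177.0625 + 247.9375)(57.5625 − 47.4375) = 2151.5625; ΔPS = ½(177.0625 + 247.9375)(65.4375 − 57.5625) = 1673.4375.
Government spending = 18 × 247.9375 = 4462.875.
Net change = 2151.5625 + 1673.4375 − 4462.875 = -637.875. The loss equals the DWL triangle ½·18·70.875.

Net change in total surplus = -£637.875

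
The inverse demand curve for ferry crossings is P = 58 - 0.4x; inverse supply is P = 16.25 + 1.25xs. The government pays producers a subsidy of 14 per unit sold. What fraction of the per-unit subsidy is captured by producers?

Producer share = 25/33

Pre-subsidy: 58 - 0.4x = 16.25 + 1.25x gives x* = 835/33 and P* = 1580/33.
With the subsidy, sellers receive Ps = Pb + 14 for each unit, where Pb is the price buyers pay.
On the curves, Pb = 58 - 0.4x and Ps = 16.25 + 1.25x; the wedge Ps − Pb = 14 gives 16.25 + 1.25x − (58 - 0.4x) = 14, so x' = 1115/33.
Then Pb = 58 − 0.4·(1115/33) = 1468/33 and Ps = 16.25 + 1.25·(1115/33) = 1930/33.
Buyers' price falls by P* − Pb = 1580/33 − 1468/33 = 112/33; sellers' price rises by Ps − P* = 1930/33 − 1580/33 = 350/33.
So producers capture (350/33)/14 = 25/33 of each unit of subsidy.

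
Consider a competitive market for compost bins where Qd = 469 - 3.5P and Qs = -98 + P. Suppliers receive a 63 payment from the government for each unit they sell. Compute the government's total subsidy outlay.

Government cost = 4851

Pre-subsidy: 469 - 3.5P = -98 + P gives P* = 126, Q* = 28.
With the subsidy, sellers receive Ps = Pb + 63 for each unit, where Pb is the price buyers pay.
Supply in terms of Pb becomes Qs = -98 + 1(Pb + 63) = -35 + Pb. Setting this equal to demand: 469 - 3.5Pb = -35 + Pb, so Pb = 112.
Sellers receive Ps = 112 + 63 = 175; Q' = 469 − 3.5·112 = 77.
Government outlay = subsidy × quantity = 63 × 77 = 4851.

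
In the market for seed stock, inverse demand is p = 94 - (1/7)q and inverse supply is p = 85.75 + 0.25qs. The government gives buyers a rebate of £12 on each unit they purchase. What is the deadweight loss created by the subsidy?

Deadweight loss = 2016/11

Pre-subsidy: 94 - (1/7)q = 85.75 + 0.25q gives q* = 21 and p* = 91.
With the rebate, buyers effectively pay pb = ps − 12, where ps is the price sellers receive.
On the curves, pb = 94 - (1/7)q and ps = 85.75 + 0.25q; the wedge ps − pb = 12 gives 85.75 + 0.25q − (94 - (1/7)q) = 12, so q' = 567/11.
Then pb = 94 − (1/7)·(567/11) = 953/11 and ps = 85.75 + 0.25·(567/11) = 1085/11.
The subsidy expands output by 567/11 − 21 = 336/11 past the efficient level; on those units the gap between marginal cost and willingness to pay runs from 0 up to 12.
DWL = ½ × 12 × 336/11 = 2016/11.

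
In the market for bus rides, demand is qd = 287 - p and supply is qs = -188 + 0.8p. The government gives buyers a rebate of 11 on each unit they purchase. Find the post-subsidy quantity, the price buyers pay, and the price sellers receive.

Pre-subsidy: 287 - p = -188 + 0.8p gives p* = 2375/9, q* = 208/9.
With the rebate, buyers effectively pay pb = ps − 11, where ps is the price sellers receive.
Demand in terms of ps becomes qd = 287 − 1(ps − 11) = 298 - ps. Setting this equal to supply: 298 - ps = -188 + 0.8ps, so ps = 270.
Buyers pay pb = 270 − 11 = 259; q' = -188 + 0.8·270 = 28.

q' = 28; buyers pay 259; sellers receive 270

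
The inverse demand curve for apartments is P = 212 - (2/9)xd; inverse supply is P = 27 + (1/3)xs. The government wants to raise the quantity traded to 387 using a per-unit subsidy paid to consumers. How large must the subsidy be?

At x = 387, from the demand curve buyers pay Pb = 212 − (2/9)·387 = 126; from the supply curve sellers need Ps = 27 + (1/3)·387 = 156.
The subsidy must fill the gap: s = Ps − Pb = 156 − 126 = 30.

Required subsidy s = 30 per unit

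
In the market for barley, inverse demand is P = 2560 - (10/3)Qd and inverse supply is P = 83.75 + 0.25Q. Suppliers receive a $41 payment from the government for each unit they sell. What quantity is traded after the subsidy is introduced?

Pre-subsidy: 2560 - (10/3)Q = 83.75 + 0.25Q gives Q* = 29715/43 and P* = 11030/43.
With the subsidy, sellers receive Ps = Pb + 41 for each unit, where Pb is the price buyers pay.
On the curves, Pb = 2560 - (10/3)Q and Ps = 83.75 + 0.25Q; the wedge Ps − Pb = 41 gives 83.75 + 0.25Q − (2560 - (10/3)Q) = 41, so Q' = 30207/43.
Then Pb = 2560 − (10/3)·(30207/43) = 9390/43 and Ps = 83.75 + 0.25·(30207/43) = 11153/43.

Q' = 30207/43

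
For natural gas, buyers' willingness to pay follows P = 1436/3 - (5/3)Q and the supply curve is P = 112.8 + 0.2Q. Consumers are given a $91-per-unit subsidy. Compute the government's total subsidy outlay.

Pre-subsidy: 1436/3 - (5/3)Q = 112.8 + 0.2Q gives Q* = 196 and P* = 152.
With the rebate, buyers effectively pay Pb = Ps − 91, where Ps is the price sellers receive.
On the curves, Pb = 1436/3 - (5/3)Q and Ps = 112.8 + 0.2Q; the wedge Ps − Pb = 91 gives 112.8 + 0.2Q − (1436/3 - (5/3)Q) = 91, so Q' = 244.75.
Then Pb = 1436/3 − (5/3)·244.75 = 70.75 and Ps = 112.8 + 0.2·244.75 = 161.75.
Government outlay = subsidy × quantity = 91 × 244.75 = 22272.25.

Government cost = $22272.25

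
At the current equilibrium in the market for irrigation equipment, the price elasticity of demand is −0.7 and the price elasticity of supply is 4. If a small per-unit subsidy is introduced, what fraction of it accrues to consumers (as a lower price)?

For a small subsidy around the equilibrium, the benefit split depends on the relative slopes, which at a point are proportional to the elasticities.
Buyer share = εs/(εs + |εd|) = 4/(4 + 0.7) = 40/47; seller share = |εd|/(εs + |εd|) = 7/47.

Consumer share = 40/47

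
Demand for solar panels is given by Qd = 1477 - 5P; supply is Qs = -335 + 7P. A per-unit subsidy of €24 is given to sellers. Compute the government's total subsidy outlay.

Government cost = €19008

Pre-subsidy: 1477 - 5P = -335 + 7P gives P* = 151, Q* = 722.
With the subsidy, sellers receive Ps = Pb + 24 for each unit, where Pb is the price buyers pay.
Supply in terms of Pb becomes Qs = -335 + 7(Pb + 24) = -167 + 7Pb. Setting this equal to demand: 1477 - 5Pb = -167 + 7Pb, so Pb = 137.
Sellers receive Ps = 137 + 24 = 161; Q' = 1477 − 5·137 = 792.
Government outlay = subsidy × quantity = 24 × 792 = 19008.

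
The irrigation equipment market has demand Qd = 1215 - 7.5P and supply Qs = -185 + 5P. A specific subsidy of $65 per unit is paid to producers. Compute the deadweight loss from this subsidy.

Pre-subsidy: 1215 - 7.5P = -185 + 5P gives P* = 112, Q* = 375.
With the subsidy, sellers receive Ps = Pb + 65 for each unit, where Pb is the price buyers pay.
Supply in terms of Pb becomes Qs = -185 + 5(Pb + 65) = 140 + 5Pb. Setting this equal to demand: 1215 - 7.5Pb = 140 + 5Pb, so Pb = 86.
Sellers receive Ps = 86 + 65 = 151; Q' = 1215 − 7.5·86 = 570.
The subsidy expands output by 570 − 375 = 195 past the efficient level; on those units the gap between marginal cost and willingness to pay runs from 0 up to 65.
DWL = ½ × 65 × 195 = 6337.5.

Deadweight loss = $6337.5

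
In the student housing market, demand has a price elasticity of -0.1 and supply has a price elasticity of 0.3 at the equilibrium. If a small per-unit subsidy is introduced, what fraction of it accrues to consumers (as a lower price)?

Consumer share = 0.75

For a small subsidy around the equilibrium, the benefit split depends on the relative slopes, which at a point are proportional to the elasticities.
Buyer share = εs/(εs + |εd|) = 0.3/(0.3 + 0.1) = 0.75; seller share = |εd|/(εs + |εd|) = 0.25.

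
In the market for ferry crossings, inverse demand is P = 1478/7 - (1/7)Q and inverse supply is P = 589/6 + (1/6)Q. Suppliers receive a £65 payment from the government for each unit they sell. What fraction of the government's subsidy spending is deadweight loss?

DWL / government spending = 21/115

Pre-subsidy: 1478/7 - (1/7)Q = 589/6 + (1/6)Q gives Q* = 365 and P* = 159.
With the subsidy, sellers receive Ps = Pb + 65 for each unit, where Pb is the price buyers pay.
On the curves, Pb = 1478/7 - (1/7)Q and Ps = 589/6 + (1/6)Q; the wedge Ps − Pb = 65 gives 589/6 + (1/6)Q − (1478/7 - (1/7)Q) = 65, so Q' = 575.
Then Pb = 1478/7 − (1/7)·575 = 129 and Ps = 589/6 + (1/6)·575 = 194.
ΔCS = ½(365 + 575)(159 − 129) = 14100; ΔPS = ½(365 + 575)(194 − 159) = 16450.
Government spending = 65 × 575 = 37375.
DWL = ½ × 65 × (575 − 365) = 6825; fraction = 6825 / 37375 = 21/115.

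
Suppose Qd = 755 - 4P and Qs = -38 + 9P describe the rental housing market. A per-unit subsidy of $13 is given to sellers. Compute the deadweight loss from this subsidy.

Deadweight loss = $234

Pre-subsidy: 755 - 4P = -38 + 9P gives P* = 61, Q* = 511.
With the subsidy, sellers receive Ps = Pb + 13 for each unit, where Pb is the price buyers pay.
Supply in terms of Pb becomes Qs = -38 + 9(Pb + 13) = 79 + 9Pb. Setting this equal to demand: 755 - 4Pb = 79 + 9Pb, so Pb = 52.
Sellers receive Ps = 52 + 13 = 65; Q' = 755 − 4·52 = 547.
The subsidy expands output by 547 − 511 = 36 past the efficient level; on those units the gap between marginal cost and willingness to pay runs from 0 up to 13.
DWL = ½ × 13 × 36 = 234.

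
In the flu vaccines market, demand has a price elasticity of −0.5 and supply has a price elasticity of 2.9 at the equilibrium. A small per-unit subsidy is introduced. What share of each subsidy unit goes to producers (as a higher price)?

Producer share = 5/34

For a small subsidy around the equilibrium, the benefit split depends on the relative slopes, which at a point are proportional to the elasticities.
Buyer share = εs/(εs + |εd|) = 2.9/(2.9 + 0.5) = 29/34; seller share = |εd|/(εs + |εd|) = 5/34.
So producers capture 5/34 of the subsidy.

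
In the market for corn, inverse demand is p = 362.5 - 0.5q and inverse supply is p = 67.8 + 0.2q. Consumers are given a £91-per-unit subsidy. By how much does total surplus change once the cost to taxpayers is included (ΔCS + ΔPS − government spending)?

Pre-subsidy: 362.5 - 0.5q = 67.8 + 0.2q gives q* = 421 and p* = 152.
With the rebate, buyers effectively pay pb = ps − 91, where ps is the price sellers receive.
On the curves, pb = 362.5 - 0.5q and ps = 67.8 + 0.2q; the wedge ps − pb = 91 gives 67.8 + 0.2q − (362.5 - 0.5q) = 91, so q' = 551.
Then pb = 362.5 − 0.5·551 = 87 and ps = 67.8 + 0.2·551 = 178.
ΔCS = ½(421 + 551)(152 − 87) = 31590; ΔPS = ½(421 + 551)(178 − 152) = 12636.
Government spending = 91 × 551 = 50141.
Net change = 31590 + 12636 − 50141 = -5915. The loss equals the DWL triangle ½·91·130.

Net change in total surplus = -£5915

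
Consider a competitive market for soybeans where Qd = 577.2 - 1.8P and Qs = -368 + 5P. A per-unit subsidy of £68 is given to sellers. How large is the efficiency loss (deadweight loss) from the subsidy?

Deadweight loss = £3060

Pre-subsidy: 577.2 - 1.8P = -368 + 5P gives P* = 139, Q* = 327.
With the subsidy, sellers receive Ps = Pb + 68 for each unit, where Pb is the price buyers pay.
Supply in terms of Pb becomes Qs = -368 + 5(Pb + 68) = -28 + 5Pb. Setting this equal to demand: 577.2 - 1.8Pb = -28 + 5Pb, so Pb = 89.
Sellers receive Ps = 89 + 68 = 157; Q' = 577.2 − 1.8·89 = 417.
The subsidy expands output by 417 − 327 = 90 past the efficient level; on those units the gap between marginal cost and willingness to pay runs from 0 up to 68.
DWL = ½ × 68 × 90 = 3060.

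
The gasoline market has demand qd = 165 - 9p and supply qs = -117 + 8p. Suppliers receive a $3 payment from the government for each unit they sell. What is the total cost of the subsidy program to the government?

Pre-subsidy: 165 - 9p = -117 + 8p gives p* = 282/17, q* = 267/17.
With the subsidy, sellers receive ps = pb + 3 for each unit, where pb is the price buyers pay.
Supply in terms of pb becomes qs = -117 + 8(pb + 3) = -93 + 8pb. Setting this equal to demand: 165 - 9pb = -93 + 8pb, so pb = 258/17.
Sellers receive ps = 258/17 + 3 = 309/17; q' = 165 − 9·(258/17) = 483/17.
Government outlay = subsidy × quantity = 3 × 483/17 = 1449/17.

Government cost = 1449/17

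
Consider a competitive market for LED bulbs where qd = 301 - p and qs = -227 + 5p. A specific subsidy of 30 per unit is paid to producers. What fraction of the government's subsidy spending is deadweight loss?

Pre-subsidy: 301 - p = -227 + 5p gives p* = 88, q* = 213.
With the subsidy, sellers receive ps = pb + 30 for each unit, where pb is the price buyers pay.
Supply in terms of pb becomes qs = -227 + 5(pb + 30) = -77 + 5pb. Setting this equal to demand: 301 - pb = -77 + 5pb, so pb = 63.
Sellers receive ps = 63 + 30 = 93; q' = 301 − 1·63 = 238.
ΔCS = ½(213 + 238)(88 − 63) = 5637.5; ΔPS = ½(213 + 238)(93 − 88) = 1127.5.
Government spending = 30 × 238 = 7140.
DWL = ½ × 30 × (238 − 213) = 375; fraction = 375 / 7140 = 25/476.

DWL / government spending = 25/476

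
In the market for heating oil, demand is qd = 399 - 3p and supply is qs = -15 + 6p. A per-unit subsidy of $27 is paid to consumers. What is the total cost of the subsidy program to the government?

Pre-subsidy: 399 - 3p = -15 + 6p gives p* = 46, q* = 261.
With the rebate, buyers effectively pay pb = ps − 27, where ps is the price sellers receive.
Demand in terms of ps becomes qd = 399 − 3(ps − 27) = 480 - 3ps. Setting this equal to supply: 480 - 3ps = -15 + 6ps, so ps = 55.
Buyers pay pb = 55 − 27 = 28; q' = -15 + 6·55 = 315.
Government outlay = subsidy × quantity = 27 × 315 = 8505.

Government cost = $8505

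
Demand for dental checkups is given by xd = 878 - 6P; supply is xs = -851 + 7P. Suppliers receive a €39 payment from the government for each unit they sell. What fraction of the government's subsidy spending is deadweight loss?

DWL / government spending = 63/206

Pre-subsidy: 878 - 6P = -851 + 7P gives P* = 133, x* = 80.
With the subsidy, sellers receive Ps = Pb + 39 for each unit, where Pb is the price buyers pay.
Supply in terms of Pb becomes xs = -851 + 7(Pb + 39) = -578 + 7Pb. Setting this equal to demand: 878 - 6Pb = -578 + 7Pb, so Pb = 112.
Sellers receive Ps = 112 + 39 = 151; x' = 878 − 6·112 = 206.
ΔCS = ½(80 + 206)(133 − 112) = 3003; ΔPS = ½(80 + 206)(151 − 133) = 2574.
Government spending = 39 × 206 = 8034.
DWL = ½ × 39 × (206 − 80) = 2457; fraction = 2457 / 8034 = 63/206.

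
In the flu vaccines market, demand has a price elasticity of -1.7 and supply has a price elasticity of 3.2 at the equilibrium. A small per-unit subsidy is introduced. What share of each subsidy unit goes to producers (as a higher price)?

For a small subsidy around the equilibrium, the benefit split depends on the relative slopes, which at a point are proportional to the elasticities.
Buyer share = εs/(εs + |εd|) = 3.2/(3.2 + 1.7) = 32/49; seller share = |εd|/(εs + |εd|) = 17/49.
So producers capture 17/49 of the subsidy.

Producer share = 17/49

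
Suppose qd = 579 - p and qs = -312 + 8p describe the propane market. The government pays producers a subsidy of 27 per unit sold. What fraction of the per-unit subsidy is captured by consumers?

Consumer share = 8/9

Pre-subsidy: 579 - p = -312 + 8p gives p* = 99, q* = 480.
With the subsidy, sellers receive ps = pb + 27 for each unit, where pb is the price buyers pay.
Supply in terms of pb becomes qs = -312 + 8(pb + 27) = -96 + 8pb. Setting this equal to demand: 579 - pb = -96 + 8pb, so pb = 75.
Sellers receive ps = 75 + 27 = 102; q' = 579 − 1·75 = 504.
Buyers' price falls by p* − pb = 99 − 75 = 24; sellers' price rises by ps − p* = 102 − 99 = 3.
So consumers capture 24/27 = 8/9 of each unit of subsidy.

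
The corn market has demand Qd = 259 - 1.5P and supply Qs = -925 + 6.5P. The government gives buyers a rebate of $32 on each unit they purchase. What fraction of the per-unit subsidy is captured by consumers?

Pre-subsidy: 259 - 1.5P = -925 + 6.5P gives P* = 148, Q* = 37.
With the rebate, buyers effectively pay Pb = Ps − 32, where Ps is the price sellers receive.
Demand in terms of Ps becomes Qd = 259 − 1.5(Ps − 32) = 307 - 1.5Ps. Setting this equal to supply: 307 - 1.5Ps = -925 + 6.5Ps, so Ps = 154.
Buyers pay Pb = 154 − 32 = 122; Q' = -925 + 6.5·154 = 76.
Buyers' price falls by P* − Pb = 148 − 122 = 26; sellers' price rises by Ps − P* = 154 − 148 = 6.
So consumers capture 26/32 = 0.8125 of each unit of subsidy.

Consumer share = 0.8125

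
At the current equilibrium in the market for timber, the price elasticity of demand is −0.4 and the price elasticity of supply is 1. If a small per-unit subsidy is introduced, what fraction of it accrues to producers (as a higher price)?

Producer share = 2/7

For a small subsidy around the equilibrium, the benefit split depends on the relative slopes, which at a point are proportional to the elasticities.
Buyer share = εs/(εs + |εd|) = 1/(1 + 0.4) = 5/7; seller share = |εd|/(εs + |εd|) = 2/7.
So producers capture 2/7 of the subsidy.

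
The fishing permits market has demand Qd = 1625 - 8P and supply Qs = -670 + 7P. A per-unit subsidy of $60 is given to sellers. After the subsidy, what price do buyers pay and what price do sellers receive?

Buyers pay $125; sellers receive $185

Pre-subsidy: 1625 - 8P = -670 + 7P gives P* = 153, Q* = 401.
With the subsidy, sellers receive Ps = Pb + 60 for each unit, where Pb is the price buyers pay.
Supply in terms of Pb becomes Qs = -670 + 7(Pb + 60) = -250 + 7Pb. Setting this equal to demand: 1625 - 8Pb = -250 + 7Pb, so Pb = 125.
Sellers receive Ps = 125 + 60 = 185; Q' = 1625 − 8·125 = 625.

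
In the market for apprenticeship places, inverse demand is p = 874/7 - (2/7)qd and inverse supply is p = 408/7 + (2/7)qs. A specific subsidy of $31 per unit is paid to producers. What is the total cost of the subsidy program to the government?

Pre-subsidy: 874/7 - (2/7)q = 408/7 + (2/7)q gives q* = 116.5 and p* = 641/7.
With the subsidy, sellers receive ps = pb + 31 for each unit, where pb is the price buyers pay.
On the curves, pb = 874/7 - (2/7)q and ps = 408/7 + (2/7)q; the wedge ps − pb = 31 gives 408/7 + (2/7)q − (874/7 - (2/7)q) = 31, so q' = 170.75.
Then pb = 874/7 − (2/7)·170.75 = 1065/14 and ps = 408/7 + (2/7)·170.75 = 1499/14.
Government outlay = subsidy × quantity = 31 × 170.75 = 5293.25.

Government cost = $5293.25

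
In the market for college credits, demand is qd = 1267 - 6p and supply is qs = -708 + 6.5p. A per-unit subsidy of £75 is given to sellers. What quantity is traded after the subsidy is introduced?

Pre-subsidy: 1267 - 6p = -708 + 6.5p gives p* = 158, q* = 319.
With the subsidy, sellers receive ps = pb + 75 for each unit, where pb is the price buyers pay.
Supply in terms of pb becomes qs = -708 + 6.5(pb + 75) = -220.5 + 6.5pb. Setting this equal to demand: 1267 - 6pb = -220.5 + 6.5pb, so pb = 119.
Sellers receive ps = 119 + 75 = 194; q' = 1267 − 6·119 = 553.

q' = 553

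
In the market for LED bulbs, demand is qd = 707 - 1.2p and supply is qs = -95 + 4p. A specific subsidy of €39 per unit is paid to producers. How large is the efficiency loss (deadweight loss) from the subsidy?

Deadweight loss = €702

Pre-subsidy: 707 - 1.2p = -95 + 4p gives p* = 2005/13, q* = 6785/13.
With the subsidy, sellers receive ps = pb + 39 for each unit, where pb is the price buyers pay.
Supply in terms of pb becomes qs = -95 + 4(pb + 39) = 61 + 4pb. Setting this equal to demand: 707 - 1.2pb = 61 + 4pb, so pb = 1615/13.
Sellers receive ps = 1615/13 + 39 = 2122/13; q' = 707 − 1.2·(1615/13) = 7253/13.
The subsidy expands output by 7253/13 − 6785/13 = 36 past the efficient level; on those units the gap between marginal cost and willingness to pay runs from 0 up to 39.
DWL = ½ × 39 × 36 = 702.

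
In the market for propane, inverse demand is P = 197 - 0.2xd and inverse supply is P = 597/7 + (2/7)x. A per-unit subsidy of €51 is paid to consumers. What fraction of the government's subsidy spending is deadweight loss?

DWL / government spending = 21/134

Pre-subsidy: 197 - 0.2x = 597/7 + (2/7)x gives x* = 230 and P* = 151.
With the rebate, buyers effectively pay Pb = Ps − 51, where Ps is the price sellers receive.
On the curves, Pb = 197 - 0.2x and Ps = 597/7 + (2/7)x; the wedge Ps − Pb = 51 gives 597/7 + (2/7)x − (197 - 0.2x) = 51, so x' = 335.
Then Pb = 197 − 0.2·335 = 130 and Ps = 597/7 + (2/7)·335 = 181.
ΔCS = ½(230 + 335)(151 − 130) = 5932.5; ΔPS = ½(230 + 335)(181 − 151) = 8475.
Government spending = 51 × 335 = 17085.
DWL = ½ × 51 × (335 − 230) = 2677.5; fraction = 2677.5 / 17085 = 21/134.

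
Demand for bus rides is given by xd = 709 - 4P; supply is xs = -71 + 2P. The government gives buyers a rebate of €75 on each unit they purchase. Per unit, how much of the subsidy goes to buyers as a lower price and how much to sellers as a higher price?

Pre-subsidy: 709 - 4P = -71 + 2P gives P* = 130, x* = 189.
With the rebate, buyers effectively pay Pb = Ps − 75, where Ps is the price sellers receive.
Demand in terms of Ps becomes xd = 709 − 4(Ps − 75) = 1009 - 4Ps. Setting this equal to supply: 1009 - 4Ps = -71 + 2Ps, so Ps = 180.
Buyers pay Pb = 180 − 75 = 105; x' = -71 + 2·180 = 289.
Buyers' price falls by P* − Pb = 130 − 105 = 25; sellers' price rises by Ps − P* = 180 − 130 = 50.

Buyers gain €25 per unit; sellers gain €50 per unit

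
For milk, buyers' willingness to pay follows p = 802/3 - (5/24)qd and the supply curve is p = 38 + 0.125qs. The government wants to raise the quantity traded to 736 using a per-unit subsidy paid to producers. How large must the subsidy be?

Required subsidy s = 16 per unit

At q = 736, from the demand curve buyers pay pb = 802/3 − (5/24)·736 = 114; from the supply curve sellers need ps = 38 + 0.125·736 = 130.
The subsidy must fill the gap: s = ps − pb = 130 − 114 = 16.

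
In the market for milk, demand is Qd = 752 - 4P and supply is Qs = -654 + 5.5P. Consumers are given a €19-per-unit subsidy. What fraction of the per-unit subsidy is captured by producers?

Pre-subsidy: 752 - 4P = -654 + 5.5P gives P* = 148, Q* = 160.
With the rebate, buyers effectively pay Pb = Ps − 19, where Ps is the price sellers receive.
Demand in terms of Ps becomes Qd = 752 − 4(Ps − 19) = 828 - 4Ps. Setting this equal to supply: 828 - 4Ps = -654 + 5.5Ps, so Ps = 156.
Buyers pay Pb = 156 − 19 = 137; Q' = -654 + 5.5·156 = 204.
Buyers' price falls by P* − Pb = 148 − 137 = 11; sellers' price rises by Ps − P* = 156 − 148 = 8.
So producers capture 8/19 = 8/19 of each unit of subsidy.

Producer share = 8/19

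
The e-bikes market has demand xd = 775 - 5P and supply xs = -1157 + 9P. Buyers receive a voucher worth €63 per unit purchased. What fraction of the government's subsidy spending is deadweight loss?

Pre-subsidy: 775 - 5P = -1157 + 9P gives P* = 138, x* = 85.
With the rebate, buyers effectively pay Pb = Ps − 63, where Ps is the price sellers receive.
Demand in terms of Ps becomes xd = 775 − 5(Ps − 63) = 1090 - 5Ps. Setting this equal to supply: 1090 - 5Ps = -1157 + 9Ps, so Ps = 160.5.
Buyers pay Pb = 160.5 − 63 = 97.5; x' = -1157 + 9·160.5 = 287.5.
ΔCS = ½(85 + 287.5)(138 − 97.5) = 7543.125; ΔPS = ½(85 + 287.5)(160.5 − 138) = 4190.625.
Government spending = 63 × 287.5 = 18112.5.
DWL = ½ × 63 × (287.5 − 85) = 6378.75; fraction = 6378.75 / 18112.5 = 81/230.

DWL / government spending = 81/230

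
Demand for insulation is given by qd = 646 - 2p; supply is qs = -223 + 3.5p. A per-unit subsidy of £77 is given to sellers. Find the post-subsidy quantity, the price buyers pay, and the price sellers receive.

Pre-subsidy: 646 - 2p = -223 + 3.5p gives p* = 158, q* = 330.
With the subsidy, sellers receive ps = pb + 77 for each unit, where pb is the price buyers pay.
Supply in terms of pb becomes qs = -223 + 3.5(pb + 77) = 46.5 + 3.5pb. Setting this equal to demand: 646 - 2pb = 46.5 + 3.5pb, so pb = 109.
Sellers receive ps = 109 + 77 = 186; q' = 646 − 2·109 = 428.

q' = 428; buyers pay £109; sellers receive £186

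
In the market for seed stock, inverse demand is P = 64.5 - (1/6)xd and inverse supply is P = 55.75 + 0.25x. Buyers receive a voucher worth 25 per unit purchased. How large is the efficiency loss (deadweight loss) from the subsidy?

Deadweight loss = 750

Pre-subsidy: 64.5 - (1/6)x = 55.75 + 0.25x gives x* = 21 and P* = 61.
With the rebate, buyers effectively pay Pb = Ps − 25, where Ps is the price sellers receive.
On the curves, Pb = 64.5 - (1/6)x and Ps = 55.75 + 0.25x; the wedge Ps − Pb = 25 gives 55.75 + 0.25x − (64.5 - (1/6)x) = 25, so x' = 81.
Then Pb = 64.5 − (1/6)·81 = 51 and Ps = 55.75 + 0.25·81 = 76.
The subsidy expands output by 81 − 21 = 60 past the efficient level; on those units the gap between marginal cost and willingness to pay runs from 0 up to 25.
DWL = ½ × 25 × 60 = 750.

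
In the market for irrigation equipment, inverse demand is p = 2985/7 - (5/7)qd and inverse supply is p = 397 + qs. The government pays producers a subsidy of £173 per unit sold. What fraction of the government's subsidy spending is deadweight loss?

Pre-subsidy: 2985/7 - (5/7)q = 397 + q gives q* = 103/6 and p* = 2485/6.
With the subsidy, sellers receive ps = pb + 173 for each unit, where pb is the price buyers pay.
On the curves, pb = 2985/7 - (5/7)q and ps = 397 + q; the wedge ps − pb = 173 gives 397 + q − (2985/7 - (5/7)q) = 173, so q' = 1417/12.
Then pb = 2985/7 − (5/7)·(1417/12) = 4105/12 and ps = 397 + 1·(1417/12) = 6181/12.
ΔCS = ½(103/6 + 1417/12)(2485/6 − 4105/12) = 467965/96; ΔPS = ½(103/6 + 1417/12)(6181/12 − 2485/6) = 655151/96.
Government spending = 173 × 1417/12 = 245141/12.
DWL = ½ × 173 × (1417/12 − 103/6) = 209503/24; fraction = (209503/24) / (245141/12) = 1211/2834.

DWL / government spending = 1211/2834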